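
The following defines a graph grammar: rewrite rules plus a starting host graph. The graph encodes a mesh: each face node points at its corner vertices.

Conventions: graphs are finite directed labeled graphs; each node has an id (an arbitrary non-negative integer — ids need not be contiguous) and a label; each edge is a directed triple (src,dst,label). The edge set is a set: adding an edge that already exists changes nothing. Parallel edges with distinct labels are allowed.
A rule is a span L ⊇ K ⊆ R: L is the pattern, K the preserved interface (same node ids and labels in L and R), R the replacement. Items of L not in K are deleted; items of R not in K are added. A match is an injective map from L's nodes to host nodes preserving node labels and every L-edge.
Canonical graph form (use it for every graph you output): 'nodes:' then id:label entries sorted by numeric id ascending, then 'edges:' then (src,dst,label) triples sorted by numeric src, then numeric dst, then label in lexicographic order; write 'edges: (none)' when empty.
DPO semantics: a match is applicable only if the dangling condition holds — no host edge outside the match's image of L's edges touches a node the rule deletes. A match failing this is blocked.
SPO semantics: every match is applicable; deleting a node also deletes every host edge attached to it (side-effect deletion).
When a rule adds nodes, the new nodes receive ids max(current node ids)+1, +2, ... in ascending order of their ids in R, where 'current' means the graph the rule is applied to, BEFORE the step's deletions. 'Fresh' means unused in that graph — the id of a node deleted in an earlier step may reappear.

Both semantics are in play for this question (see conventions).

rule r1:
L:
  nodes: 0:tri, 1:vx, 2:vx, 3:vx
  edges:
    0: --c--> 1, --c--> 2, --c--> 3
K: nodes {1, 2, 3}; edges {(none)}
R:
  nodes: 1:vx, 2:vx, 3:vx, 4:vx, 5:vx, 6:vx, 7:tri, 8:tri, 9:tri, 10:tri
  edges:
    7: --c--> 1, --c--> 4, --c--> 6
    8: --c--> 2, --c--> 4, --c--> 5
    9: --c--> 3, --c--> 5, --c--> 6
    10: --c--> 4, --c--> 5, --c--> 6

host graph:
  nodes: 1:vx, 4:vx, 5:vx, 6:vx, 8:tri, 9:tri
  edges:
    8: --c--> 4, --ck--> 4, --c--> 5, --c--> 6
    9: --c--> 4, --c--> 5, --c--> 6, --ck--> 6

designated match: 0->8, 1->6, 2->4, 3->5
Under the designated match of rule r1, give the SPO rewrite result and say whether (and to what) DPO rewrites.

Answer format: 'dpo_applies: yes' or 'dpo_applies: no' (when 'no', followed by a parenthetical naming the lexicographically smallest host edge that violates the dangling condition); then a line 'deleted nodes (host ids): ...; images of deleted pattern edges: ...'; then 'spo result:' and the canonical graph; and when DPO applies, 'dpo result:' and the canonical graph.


dpo_applies: no
(the rule deletes node 8, which keeps host edge (8,4,ck) outside the match image — the dangling condition fails, DPO blocks; SPO proceeds and side-deletes such edges)
deleted nodes (host ids): 8; images of deleted pattern edges: (8,4,c); (8,5,c); (8,6,c)
spo result:
nodes: 1:vx, 4:vx, 5:vx, 6:vx, 9:tri, 10:vx, 11:vx, 12:vx, 13:tri, 14:tri, 15:tri, 16:tri
edges: (9,4,c); (9,5,c); (9,6,c); (9,6,ck); (13,6,c); (13,10,c); (13,12,c); (14,4,c); (14,10,c); (14,11,c); (15,5,c); (15,11,c); (15,12,c); (16,10,c); (16,11,c); (16,12,c)


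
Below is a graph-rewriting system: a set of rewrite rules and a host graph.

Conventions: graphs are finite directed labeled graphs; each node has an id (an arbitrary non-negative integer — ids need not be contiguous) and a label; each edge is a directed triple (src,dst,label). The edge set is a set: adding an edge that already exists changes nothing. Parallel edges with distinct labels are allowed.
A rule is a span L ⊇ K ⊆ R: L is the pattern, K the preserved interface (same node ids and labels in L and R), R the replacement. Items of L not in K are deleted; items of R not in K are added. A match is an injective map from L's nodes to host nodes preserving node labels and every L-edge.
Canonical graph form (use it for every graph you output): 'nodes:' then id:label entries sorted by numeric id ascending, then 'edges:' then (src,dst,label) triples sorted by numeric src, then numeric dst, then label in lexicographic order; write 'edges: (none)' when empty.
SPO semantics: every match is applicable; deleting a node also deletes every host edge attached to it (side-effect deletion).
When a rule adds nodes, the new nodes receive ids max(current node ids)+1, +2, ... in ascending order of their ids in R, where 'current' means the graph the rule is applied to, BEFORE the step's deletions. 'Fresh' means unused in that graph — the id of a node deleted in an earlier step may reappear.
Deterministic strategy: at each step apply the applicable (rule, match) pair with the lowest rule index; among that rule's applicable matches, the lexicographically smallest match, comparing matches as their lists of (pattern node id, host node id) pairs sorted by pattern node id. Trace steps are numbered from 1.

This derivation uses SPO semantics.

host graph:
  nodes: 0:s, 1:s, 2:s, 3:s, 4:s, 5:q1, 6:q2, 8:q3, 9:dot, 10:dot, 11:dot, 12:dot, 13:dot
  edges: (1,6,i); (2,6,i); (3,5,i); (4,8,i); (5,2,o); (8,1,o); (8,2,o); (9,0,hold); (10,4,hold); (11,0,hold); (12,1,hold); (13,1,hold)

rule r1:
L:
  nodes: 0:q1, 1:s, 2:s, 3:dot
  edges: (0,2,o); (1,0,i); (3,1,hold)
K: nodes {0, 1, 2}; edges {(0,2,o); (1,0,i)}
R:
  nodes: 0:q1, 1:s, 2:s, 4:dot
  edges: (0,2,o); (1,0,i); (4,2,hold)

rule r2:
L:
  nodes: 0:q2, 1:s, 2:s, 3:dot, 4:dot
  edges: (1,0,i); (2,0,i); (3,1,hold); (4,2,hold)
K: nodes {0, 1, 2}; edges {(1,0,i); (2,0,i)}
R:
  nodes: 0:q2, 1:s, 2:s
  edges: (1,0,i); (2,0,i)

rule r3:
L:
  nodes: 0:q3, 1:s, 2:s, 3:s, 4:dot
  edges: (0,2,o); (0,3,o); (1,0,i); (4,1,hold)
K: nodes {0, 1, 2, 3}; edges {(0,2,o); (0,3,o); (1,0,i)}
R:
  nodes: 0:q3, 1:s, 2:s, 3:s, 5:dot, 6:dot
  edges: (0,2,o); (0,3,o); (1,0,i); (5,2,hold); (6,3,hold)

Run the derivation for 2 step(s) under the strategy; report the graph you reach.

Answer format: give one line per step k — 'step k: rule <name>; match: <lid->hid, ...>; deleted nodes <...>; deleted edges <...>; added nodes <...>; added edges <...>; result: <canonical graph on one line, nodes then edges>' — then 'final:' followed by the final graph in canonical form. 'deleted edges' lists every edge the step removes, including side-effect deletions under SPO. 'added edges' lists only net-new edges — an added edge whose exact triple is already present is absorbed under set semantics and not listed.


step 1: rule r3; match: 0->8, 1->4, 2->1, 3->2, 4->10; deleted nodes 10; deleted edges (10,4,hold); added nodes 14, 15; added edges (14,1,hold); (15,2,hold); result: nodes: 0:s, 1:s, 2:s, 3:s, 4:s, 5:q1, 6:q2, 8:q3, 9:dot, 11:dot, 12:dot, 13:dot, 14:dot, 15:dot edges: (1,6,i); (2,6,i); (3,5,i); (4,8,i); (5,2,o); (8,1,o); (8,2,o); (9,0,hold); (11,0,hold); (12,1,hold); (13,1,hold); (14,1,hold); (15,2,hold)
step 2: rule r2; match: 0->6, 1->1, 2->2, 3->12, 4->15; deleted nodes 12, 15; deleted edges (12,1,hold); (15,2,hold); added nodes (none); added edges (none); result: nodes: 0:s, 1:s, 2:s, 3:s, 4:s, 5:q1, 6:q2, 8:q3, 9:dot, 11:dot, 13:dot, 14:dot edges: (1,6,i); (2,6,i); (3,5,i); (4,8,i); (5,2,o); (8,1,o); (8,2,o); (9,0,hold); (11,0,hold); (13,1,hold); (14,1,hold)
final:
nodes: 0:s, 1:s, 2:s, 3:s, 4:s, 5:q1, 6:q2, 8:q3, 9:dot, 11:dot, 13:dot, 14:dot
edges: (1,6,i); (2,6,i); (3,5,i); (4,8,i); (5,2,o); (8,1,o); (8,2,o); (9,0,hold); (11,0,hold); (13,1,hold); (14,1,hold)


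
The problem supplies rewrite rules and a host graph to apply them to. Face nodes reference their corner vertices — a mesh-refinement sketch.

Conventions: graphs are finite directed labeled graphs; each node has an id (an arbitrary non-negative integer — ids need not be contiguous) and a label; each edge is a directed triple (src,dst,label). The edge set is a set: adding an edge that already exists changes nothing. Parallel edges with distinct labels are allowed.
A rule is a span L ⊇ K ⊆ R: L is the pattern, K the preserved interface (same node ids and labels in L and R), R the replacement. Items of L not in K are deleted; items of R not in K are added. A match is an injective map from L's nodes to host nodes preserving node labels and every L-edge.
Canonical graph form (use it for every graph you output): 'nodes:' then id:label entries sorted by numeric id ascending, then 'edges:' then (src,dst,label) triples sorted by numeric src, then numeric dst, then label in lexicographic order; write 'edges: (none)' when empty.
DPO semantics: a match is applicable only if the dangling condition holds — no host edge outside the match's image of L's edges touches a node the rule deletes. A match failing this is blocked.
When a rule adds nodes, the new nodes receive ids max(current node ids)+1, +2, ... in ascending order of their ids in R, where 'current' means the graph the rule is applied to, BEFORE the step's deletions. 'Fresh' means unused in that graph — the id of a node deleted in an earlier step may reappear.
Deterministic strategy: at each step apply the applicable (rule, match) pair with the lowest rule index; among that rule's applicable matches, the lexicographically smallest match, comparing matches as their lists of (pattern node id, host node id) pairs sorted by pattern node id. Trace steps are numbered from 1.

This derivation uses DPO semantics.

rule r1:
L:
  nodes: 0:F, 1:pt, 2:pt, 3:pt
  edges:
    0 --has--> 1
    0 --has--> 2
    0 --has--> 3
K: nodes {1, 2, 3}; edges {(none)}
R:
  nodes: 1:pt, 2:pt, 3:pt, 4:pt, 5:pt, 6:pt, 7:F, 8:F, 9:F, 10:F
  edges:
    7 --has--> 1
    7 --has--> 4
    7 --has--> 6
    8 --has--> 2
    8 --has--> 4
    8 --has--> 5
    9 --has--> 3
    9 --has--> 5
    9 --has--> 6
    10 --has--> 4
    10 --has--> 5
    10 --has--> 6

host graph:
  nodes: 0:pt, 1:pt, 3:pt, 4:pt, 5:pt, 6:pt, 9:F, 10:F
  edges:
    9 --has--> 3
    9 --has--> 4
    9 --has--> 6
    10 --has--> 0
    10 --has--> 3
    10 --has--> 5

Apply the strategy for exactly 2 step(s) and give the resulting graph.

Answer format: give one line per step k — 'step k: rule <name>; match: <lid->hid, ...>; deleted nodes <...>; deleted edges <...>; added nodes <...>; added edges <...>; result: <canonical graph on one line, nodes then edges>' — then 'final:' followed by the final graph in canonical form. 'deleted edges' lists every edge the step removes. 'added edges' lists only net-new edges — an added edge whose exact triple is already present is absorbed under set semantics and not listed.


step 1: rule r1; match: 0->9, 1->3, 2->4, 3->6; deleted nodes 9; deleted edges (9,3,has); (9,4,has); (9,6,has); added nodes 11, 12, 13, 14, 15, 16, 17; added edges (14,3,has); (14,11,has); (14,13,has); (15,4,has); (15,11,has); (15,12,has); (16,6,has); (16,12,has); (16,13,has); (17,11,has); (17,12,has); (17,13,has); result: nodes: 0:pt, 1:pt, 3:pt, 4:pt, 5:pt, 6:pt, 10:F, 11:pt, 12:pt, 13:pt, 14:F, 15:F, 16:F, 17:F edges: (10,0,has); (10,3,has); (10,5,has); (14,3,has); (14,11,has); (14,13,has); (15,4,has); (15,11,has); (15,12,has); (16,6,has); (16,12,has); (16,13,has); (17,11,has); (17,12,has); (17,13,has)
step 2: rule r1; match: 0->10, 1->0, 2->3, 3->5; deleted nodes 10; deleted edges (10,0,has); (10,3,has); (10,5,has); added nodes 18, 19, 20, 21, 22, 23, 24; added edges (21,0,has); (21,18,has); (21,20,has); (22,3,has); (22,18,has); (22,19,has); (23,5,has); (23,19,has); (23,20,has); (24,18,has); (24,19,has); (24,20,has); result: nodes: 0:pt, 1:pt, 3:pt, 4:pt, 5:pt, 6:pt, 11:pt, 12:pt, 13:pt, 14:F, 15:F, 16:F, 17:F, 18:pt, 19:pt, 20:pt, 21:F, 22:F, 23:F, 24:F edges: (14,3,has); (14,11,has); (14,13,has); (15,4,has); (15,11,has); (15,12,has); (16,6,has); (16,12,has); (16,13,has); (17,11,has); (17,12,has); (17,13,has); (21,0,has); (21,18,has); (21,20,has); (22,3,has); (22,18,has); (22,19,has); (23,5,has); (23,19,has); (23,20,has); (24,18,has); (24,19,has); (24,20,has)
final:
nodes: 0:pt, 1:pt, 3:pt, 4:pt, 5:pt, 6:pt, 11:pt, 12:pt, 13:pt, 14:F, 15:F, 16:F, 17:F, 18:pt, 19:pt, 20:pt, 21:F, 22:F, 23:F, 24:F
edges: (14,3,has); (14,11,has); (14,13,has); (15,4,has); (15,11,has); (15,12,has); (16,6,has); (16,12,has); (16,13,has); (17,11,has); (17,12,has); (17,13,has); (21,0,has); (21,18,has); (21,20,has); (22,3,has); (22,18,has); (22,19,has); (23,5,has); (23,19,has); (23,20,has); (24,18,has); (24,19,has); (24,20,has)


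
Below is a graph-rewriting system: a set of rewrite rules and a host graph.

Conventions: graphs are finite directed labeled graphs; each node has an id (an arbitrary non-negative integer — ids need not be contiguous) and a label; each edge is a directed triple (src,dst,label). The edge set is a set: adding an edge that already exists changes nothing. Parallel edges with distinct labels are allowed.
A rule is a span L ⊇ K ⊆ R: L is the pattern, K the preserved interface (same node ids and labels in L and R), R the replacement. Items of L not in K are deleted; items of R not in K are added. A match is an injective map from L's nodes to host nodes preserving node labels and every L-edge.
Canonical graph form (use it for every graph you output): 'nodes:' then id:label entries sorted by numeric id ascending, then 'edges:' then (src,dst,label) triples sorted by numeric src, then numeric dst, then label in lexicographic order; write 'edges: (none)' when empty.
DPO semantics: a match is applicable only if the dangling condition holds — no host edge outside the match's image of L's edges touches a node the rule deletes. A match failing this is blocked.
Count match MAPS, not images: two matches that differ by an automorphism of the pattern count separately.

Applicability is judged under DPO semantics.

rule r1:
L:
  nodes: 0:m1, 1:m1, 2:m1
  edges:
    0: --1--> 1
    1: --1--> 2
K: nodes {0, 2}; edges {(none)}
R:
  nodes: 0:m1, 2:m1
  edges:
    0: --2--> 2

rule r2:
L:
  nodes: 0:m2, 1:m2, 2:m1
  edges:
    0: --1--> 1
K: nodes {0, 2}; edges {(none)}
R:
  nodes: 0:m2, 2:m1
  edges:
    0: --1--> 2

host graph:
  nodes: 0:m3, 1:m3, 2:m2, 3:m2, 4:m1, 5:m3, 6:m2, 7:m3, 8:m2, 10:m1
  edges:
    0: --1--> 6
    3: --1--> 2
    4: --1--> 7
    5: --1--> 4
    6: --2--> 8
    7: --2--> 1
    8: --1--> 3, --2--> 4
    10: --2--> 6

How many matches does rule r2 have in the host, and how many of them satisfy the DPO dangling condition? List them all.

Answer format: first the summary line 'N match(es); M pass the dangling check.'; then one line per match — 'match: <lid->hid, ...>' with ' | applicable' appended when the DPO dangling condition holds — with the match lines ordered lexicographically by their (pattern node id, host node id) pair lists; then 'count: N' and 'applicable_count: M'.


4 match(es); 2 pass the dangling check.
match: 0->3, 1->2, 2->4 | applicable
match: 0->3, 1->2, 2->10 | applicable
match: 0->8, 1->3, 2->4
match: 0->8, 1->3, 2->10
count: 4
applicable_count: 2


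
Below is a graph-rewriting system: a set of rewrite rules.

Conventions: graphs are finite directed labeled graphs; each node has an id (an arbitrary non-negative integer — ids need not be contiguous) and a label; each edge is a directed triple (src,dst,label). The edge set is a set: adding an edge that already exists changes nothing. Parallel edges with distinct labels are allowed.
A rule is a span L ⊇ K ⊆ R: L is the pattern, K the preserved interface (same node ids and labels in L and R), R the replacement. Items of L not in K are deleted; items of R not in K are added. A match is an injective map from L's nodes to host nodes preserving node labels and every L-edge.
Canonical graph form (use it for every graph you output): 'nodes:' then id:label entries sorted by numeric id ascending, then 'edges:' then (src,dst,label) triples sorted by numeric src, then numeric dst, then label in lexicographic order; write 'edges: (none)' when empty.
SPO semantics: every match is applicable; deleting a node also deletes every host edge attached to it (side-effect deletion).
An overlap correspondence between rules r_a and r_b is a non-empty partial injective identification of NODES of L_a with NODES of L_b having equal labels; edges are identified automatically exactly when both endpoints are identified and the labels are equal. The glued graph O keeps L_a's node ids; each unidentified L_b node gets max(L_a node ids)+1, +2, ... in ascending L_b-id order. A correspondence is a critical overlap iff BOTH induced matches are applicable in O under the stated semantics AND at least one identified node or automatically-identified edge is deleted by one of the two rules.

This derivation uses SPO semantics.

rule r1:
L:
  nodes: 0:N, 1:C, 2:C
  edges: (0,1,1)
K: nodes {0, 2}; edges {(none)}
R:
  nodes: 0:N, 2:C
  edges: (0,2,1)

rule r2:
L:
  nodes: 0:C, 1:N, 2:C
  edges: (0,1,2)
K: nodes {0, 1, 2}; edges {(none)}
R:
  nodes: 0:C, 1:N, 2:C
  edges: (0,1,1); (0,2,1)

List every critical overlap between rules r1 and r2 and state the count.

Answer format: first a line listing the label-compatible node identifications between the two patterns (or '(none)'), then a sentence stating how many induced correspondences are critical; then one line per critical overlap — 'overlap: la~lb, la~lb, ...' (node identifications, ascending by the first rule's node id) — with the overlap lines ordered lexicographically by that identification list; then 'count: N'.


label-compatible node identifications between L(r1) and L(r2): 0~1, 1~0, 1~2, 2~0, 2~2
8 of the induced correspondences are critical overlaps of r1 and r2.
overlap: 0~1, 1~0
overlap: 0~1, 1~0, 2~2
overlap: 0~1, 1~2
overlap: 0~1, 1~2, 2~0
overlap: 1~0
overlap: 1~0, 2~2
overlap: 1~2
overlap: 1~2, 2~0
count: 8


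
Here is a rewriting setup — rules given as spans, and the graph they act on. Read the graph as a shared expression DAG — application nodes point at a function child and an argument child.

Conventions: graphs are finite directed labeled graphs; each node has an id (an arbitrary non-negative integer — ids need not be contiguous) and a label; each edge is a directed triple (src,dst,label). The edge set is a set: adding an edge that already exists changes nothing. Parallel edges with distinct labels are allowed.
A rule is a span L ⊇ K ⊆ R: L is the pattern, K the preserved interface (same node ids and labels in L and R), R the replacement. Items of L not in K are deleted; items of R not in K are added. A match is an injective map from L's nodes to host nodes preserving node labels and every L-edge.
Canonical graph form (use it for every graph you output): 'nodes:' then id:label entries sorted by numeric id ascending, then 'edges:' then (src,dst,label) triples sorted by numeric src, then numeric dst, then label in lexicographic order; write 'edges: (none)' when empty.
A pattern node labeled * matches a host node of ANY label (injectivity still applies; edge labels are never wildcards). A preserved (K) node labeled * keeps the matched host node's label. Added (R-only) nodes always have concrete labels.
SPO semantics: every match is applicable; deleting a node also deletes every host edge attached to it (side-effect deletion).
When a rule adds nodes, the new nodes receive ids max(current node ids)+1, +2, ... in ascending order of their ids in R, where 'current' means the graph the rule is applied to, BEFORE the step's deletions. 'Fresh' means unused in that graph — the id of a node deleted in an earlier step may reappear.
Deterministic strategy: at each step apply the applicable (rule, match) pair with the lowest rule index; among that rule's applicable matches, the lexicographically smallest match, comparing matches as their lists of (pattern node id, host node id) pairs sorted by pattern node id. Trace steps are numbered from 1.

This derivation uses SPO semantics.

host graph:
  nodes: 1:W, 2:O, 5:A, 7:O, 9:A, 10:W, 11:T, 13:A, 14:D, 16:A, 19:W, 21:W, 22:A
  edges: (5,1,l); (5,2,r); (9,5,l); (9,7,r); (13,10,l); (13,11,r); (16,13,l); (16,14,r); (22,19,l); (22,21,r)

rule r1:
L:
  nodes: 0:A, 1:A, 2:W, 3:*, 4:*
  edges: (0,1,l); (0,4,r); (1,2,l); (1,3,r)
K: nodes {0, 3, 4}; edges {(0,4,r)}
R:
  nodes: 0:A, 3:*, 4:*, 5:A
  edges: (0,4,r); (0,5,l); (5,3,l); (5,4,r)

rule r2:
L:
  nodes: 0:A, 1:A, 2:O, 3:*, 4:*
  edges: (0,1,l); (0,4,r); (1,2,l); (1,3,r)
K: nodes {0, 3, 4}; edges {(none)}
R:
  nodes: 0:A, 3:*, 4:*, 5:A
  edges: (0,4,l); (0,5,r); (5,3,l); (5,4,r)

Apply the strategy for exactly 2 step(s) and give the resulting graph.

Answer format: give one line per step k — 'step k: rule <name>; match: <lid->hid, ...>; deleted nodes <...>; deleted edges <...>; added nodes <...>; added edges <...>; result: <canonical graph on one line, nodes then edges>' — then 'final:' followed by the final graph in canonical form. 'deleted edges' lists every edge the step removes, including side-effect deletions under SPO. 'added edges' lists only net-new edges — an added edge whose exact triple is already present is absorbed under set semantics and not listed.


step 1: rule r1; match: 0->9, 1->5, 2->1, 3->2, 4->7; deleted nodes 1, 5; deleted edges (5,1,l); (5,2,r); (9,5,l); added nodes 23; added edges (9,23,l); (23,2,l); (23,7,r); result: nodes: 2:O, 7:O, 9:A, 10:W, 11:T, 13:A, 14:D, 16:A, 19:W, 21:W, 22:A, 23:A edges: (9,7,r); (9,23,l); (13,10,l); (13,11,r); (16,13,l); (16,14,r); (22,19,l); (22,21,r); (23,2,l); (23,7,r)
step 2: rule r1; match: 0->16, 1->13, 2->10, 3->11, 4->14; deleted nodes 10, 13; deleted edges (13,10,l); (13,11,r); (16,13,l); added nodes 24; added edges (16,24,l); (24,11,l); (24,14,r); result: nodes: 2:O, 7:O, 9:A, 11:T, 14:D, 16:A, 19:W, 21:W, 22:A, 23:A, 24:A edges: (9,7,r); (9,23,l); (16,14,r); (16,24,l); (22,19,l); (22,21,r); (23,2,l); (23,7,r); (24,11,l); (24,14,r)
final:
nodes: 2:O, 7:O, 9:A, 11:T, 14:D, 16:A, 19:W, 21:W, 22:A, 23:A, 24:A
edges: (9,7,r); (9,23,l); (16,14,r); (16,24,l); (22,19,l); (22,21,r); (23,2,l); (23,7,r); (24,11,l); (24,14,r)


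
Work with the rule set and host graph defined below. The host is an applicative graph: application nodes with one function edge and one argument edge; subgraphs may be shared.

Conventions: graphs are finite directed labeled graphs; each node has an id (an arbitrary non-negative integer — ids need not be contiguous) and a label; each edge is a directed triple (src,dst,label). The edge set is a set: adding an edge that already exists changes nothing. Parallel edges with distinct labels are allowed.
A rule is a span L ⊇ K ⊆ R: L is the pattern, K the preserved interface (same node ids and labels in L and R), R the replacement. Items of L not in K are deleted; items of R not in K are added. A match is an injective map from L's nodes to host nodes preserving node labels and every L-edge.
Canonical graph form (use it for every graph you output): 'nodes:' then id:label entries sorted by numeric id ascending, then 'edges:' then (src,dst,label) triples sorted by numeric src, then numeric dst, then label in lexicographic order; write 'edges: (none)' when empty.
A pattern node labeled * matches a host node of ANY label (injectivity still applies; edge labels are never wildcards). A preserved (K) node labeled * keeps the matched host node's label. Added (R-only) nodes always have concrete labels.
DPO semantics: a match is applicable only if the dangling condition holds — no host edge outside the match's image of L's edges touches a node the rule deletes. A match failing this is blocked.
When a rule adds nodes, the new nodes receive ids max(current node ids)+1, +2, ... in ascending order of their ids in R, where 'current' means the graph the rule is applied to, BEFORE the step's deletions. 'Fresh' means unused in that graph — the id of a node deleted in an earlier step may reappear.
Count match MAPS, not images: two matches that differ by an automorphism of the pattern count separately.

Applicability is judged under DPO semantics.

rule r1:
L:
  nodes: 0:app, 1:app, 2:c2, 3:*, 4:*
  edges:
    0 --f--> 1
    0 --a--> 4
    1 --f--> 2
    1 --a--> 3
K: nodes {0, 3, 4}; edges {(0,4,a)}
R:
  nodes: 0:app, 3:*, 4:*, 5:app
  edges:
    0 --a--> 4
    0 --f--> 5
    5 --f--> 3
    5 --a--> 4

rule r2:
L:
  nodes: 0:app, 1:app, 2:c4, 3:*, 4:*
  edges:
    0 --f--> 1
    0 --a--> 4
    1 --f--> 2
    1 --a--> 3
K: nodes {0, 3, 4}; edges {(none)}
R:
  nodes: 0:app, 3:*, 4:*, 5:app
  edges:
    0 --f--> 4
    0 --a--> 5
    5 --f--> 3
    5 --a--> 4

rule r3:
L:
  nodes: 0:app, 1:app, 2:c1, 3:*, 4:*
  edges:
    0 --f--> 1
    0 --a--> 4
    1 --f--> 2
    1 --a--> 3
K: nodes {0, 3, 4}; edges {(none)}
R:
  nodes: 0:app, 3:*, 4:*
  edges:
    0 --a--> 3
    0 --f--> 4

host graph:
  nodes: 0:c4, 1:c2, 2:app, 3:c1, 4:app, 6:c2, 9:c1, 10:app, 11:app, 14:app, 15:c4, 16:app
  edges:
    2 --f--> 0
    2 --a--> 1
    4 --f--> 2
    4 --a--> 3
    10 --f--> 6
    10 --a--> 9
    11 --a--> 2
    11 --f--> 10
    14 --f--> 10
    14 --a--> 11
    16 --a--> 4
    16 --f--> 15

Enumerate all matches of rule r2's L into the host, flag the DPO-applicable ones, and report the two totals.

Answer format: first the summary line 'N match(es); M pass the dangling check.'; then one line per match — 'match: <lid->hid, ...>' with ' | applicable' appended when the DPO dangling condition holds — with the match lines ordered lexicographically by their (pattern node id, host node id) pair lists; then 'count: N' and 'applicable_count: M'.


1 match(es); 0 pass the dangling check.
match: 0->4, 1->2, 2->0, 3->1, 4->3
count: 1
applicable_count: 0


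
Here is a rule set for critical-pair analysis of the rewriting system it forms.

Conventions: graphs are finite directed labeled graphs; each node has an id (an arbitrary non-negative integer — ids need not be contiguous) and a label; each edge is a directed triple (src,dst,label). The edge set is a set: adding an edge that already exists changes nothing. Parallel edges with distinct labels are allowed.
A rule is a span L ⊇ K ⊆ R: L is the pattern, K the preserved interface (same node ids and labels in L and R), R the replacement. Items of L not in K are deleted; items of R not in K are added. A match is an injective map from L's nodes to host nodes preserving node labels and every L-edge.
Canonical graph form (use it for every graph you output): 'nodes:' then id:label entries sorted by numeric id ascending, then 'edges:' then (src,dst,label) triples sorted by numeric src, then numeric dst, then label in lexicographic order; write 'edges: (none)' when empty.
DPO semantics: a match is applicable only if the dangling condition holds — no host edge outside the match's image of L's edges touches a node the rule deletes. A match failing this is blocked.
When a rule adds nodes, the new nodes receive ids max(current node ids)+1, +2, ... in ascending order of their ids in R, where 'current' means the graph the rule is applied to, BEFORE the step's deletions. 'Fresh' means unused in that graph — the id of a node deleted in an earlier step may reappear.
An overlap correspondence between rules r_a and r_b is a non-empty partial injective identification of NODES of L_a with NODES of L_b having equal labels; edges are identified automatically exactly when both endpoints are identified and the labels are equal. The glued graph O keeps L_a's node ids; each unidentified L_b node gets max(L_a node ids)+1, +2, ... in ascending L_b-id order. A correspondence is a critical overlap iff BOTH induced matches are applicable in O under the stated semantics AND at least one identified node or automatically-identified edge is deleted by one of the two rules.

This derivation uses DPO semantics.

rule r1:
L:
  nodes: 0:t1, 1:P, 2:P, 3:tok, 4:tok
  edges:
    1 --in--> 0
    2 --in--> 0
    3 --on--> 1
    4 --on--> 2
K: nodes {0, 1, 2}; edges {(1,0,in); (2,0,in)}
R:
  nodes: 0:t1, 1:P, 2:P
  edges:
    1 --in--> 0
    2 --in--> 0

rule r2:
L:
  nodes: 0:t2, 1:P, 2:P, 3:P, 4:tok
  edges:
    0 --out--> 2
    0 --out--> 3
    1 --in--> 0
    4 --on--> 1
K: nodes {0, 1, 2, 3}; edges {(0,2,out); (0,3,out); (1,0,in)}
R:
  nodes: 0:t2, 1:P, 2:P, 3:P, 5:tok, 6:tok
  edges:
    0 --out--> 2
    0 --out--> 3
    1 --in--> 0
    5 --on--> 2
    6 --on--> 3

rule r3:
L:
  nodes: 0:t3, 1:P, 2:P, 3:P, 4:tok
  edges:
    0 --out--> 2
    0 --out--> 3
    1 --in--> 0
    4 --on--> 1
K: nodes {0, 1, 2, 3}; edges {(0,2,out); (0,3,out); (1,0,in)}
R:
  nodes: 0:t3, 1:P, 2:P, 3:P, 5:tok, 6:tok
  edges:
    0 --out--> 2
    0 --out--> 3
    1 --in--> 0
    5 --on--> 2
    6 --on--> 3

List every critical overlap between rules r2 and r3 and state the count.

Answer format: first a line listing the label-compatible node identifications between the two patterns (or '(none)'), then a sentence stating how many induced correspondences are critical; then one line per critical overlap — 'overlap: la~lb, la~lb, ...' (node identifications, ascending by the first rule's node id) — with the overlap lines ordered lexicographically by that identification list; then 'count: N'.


label-compatible node identifications between L(r2) and L(r3): 1~1, 1~2, 1~3, 2~1, 2~2, 2~3, 3~1, 3~2, 3~3, 4~4
7 of the induced correspondences are critical overlaps of r2 and r3.
overlap: 1~1, 2~2, 3~3, 4~4
overlap: 1~1, 2~2, 4~4
overlap: 1~1, 2~3, 3~2, 4~4
overlap: 1~1, 2~3, 4~4
overlap: 1~1, 3~2, 4~4
overlap: 1~1, 3~3, 4~4
overlap: 1~1, 4~4
count: 7


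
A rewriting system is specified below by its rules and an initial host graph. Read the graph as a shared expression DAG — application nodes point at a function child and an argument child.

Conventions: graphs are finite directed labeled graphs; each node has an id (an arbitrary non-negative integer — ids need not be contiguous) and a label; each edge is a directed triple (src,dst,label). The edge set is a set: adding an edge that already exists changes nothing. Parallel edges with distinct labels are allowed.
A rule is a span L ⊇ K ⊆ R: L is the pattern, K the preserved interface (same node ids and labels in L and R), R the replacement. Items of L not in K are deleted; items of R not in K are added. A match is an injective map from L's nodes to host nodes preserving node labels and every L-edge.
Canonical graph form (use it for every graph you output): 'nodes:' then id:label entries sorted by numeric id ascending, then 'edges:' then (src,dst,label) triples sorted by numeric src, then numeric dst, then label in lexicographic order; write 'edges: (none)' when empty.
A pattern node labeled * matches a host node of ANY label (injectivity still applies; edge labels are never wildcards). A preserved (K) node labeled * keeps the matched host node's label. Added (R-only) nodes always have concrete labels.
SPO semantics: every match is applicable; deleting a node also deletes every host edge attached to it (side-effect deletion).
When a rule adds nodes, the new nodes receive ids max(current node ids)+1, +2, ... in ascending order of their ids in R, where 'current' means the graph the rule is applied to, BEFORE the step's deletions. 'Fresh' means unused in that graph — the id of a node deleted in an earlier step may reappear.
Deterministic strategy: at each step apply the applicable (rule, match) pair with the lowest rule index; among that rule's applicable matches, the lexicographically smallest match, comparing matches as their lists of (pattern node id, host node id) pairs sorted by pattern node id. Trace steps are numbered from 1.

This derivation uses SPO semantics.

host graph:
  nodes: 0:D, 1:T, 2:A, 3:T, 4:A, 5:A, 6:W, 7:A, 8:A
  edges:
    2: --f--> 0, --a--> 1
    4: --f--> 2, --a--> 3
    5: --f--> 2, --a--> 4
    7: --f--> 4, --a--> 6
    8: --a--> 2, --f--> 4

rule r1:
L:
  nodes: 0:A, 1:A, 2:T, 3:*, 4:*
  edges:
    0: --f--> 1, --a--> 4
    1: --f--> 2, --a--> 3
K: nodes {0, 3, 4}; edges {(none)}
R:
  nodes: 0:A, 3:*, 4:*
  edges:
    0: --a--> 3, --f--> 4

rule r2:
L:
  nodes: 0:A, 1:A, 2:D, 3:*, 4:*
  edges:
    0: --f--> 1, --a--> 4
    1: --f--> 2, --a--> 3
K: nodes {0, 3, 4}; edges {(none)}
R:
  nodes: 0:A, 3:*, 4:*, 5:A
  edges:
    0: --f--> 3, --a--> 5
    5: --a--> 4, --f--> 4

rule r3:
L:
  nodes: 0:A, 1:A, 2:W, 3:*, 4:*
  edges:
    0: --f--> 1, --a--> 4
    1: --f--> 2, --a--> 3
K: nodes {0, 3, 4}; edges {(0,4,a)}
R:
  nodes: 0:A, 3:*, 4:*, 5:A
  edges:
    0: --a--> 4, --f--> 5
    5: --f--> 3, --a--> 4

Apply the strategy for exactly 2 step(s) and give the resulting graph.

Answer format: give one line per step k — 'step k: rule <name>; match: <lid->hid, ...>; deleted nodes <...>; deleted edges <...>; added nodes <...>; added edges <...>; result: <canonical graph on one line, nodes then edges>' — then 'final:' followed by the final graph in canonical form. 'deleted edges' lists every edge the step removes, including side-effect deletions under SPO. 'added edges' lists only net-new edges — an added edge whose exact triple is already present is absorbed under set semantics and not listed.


step 1: rule r2; match: 0->4, 1->2, 2->0, 3->1, 4->3; deleted nodes 0, 2; deleted edges (2,0,f); (2,1,a); (4,2,f); (4,3,a); (5,2,f); (8,2,a); added nodes 9; added edges (4,1,f); (4,9,a); (9,3,a); (9,3,f); result: nodes: 1:T, 3:T, 4:A, 5:A, 6:W, 7:A, 8:A, 9:A edges: (4,1,f); (4,9,a); (5,4,a); (7,4,f); (7,6,a); (8,4,f); (9,3,a); (9,3,f)
step 2: rule r1; match: 0->7, 1->4, 2->1, 3->9, 4->6; deleted nodes 1, 4; deleted edges (4,1,f); (4,9,a); (5,4,a); (7,4,f); (7,6,a); (8,4,f); added nodes (none); added edges (7,6,f); (7,9,a); result: nodes: 3:T, 5:A, 6:W, 7:A, 8:A, 9:A edges: (7,6,f); (7,9,a); (9,3,a); (9,3,f)
final:
nodes: 3:T, 5:A, 6:W, 7:A, 8:A, 9:A
edges: (7,6,f); (7,9,a); (9,3,a); (9,3,f)


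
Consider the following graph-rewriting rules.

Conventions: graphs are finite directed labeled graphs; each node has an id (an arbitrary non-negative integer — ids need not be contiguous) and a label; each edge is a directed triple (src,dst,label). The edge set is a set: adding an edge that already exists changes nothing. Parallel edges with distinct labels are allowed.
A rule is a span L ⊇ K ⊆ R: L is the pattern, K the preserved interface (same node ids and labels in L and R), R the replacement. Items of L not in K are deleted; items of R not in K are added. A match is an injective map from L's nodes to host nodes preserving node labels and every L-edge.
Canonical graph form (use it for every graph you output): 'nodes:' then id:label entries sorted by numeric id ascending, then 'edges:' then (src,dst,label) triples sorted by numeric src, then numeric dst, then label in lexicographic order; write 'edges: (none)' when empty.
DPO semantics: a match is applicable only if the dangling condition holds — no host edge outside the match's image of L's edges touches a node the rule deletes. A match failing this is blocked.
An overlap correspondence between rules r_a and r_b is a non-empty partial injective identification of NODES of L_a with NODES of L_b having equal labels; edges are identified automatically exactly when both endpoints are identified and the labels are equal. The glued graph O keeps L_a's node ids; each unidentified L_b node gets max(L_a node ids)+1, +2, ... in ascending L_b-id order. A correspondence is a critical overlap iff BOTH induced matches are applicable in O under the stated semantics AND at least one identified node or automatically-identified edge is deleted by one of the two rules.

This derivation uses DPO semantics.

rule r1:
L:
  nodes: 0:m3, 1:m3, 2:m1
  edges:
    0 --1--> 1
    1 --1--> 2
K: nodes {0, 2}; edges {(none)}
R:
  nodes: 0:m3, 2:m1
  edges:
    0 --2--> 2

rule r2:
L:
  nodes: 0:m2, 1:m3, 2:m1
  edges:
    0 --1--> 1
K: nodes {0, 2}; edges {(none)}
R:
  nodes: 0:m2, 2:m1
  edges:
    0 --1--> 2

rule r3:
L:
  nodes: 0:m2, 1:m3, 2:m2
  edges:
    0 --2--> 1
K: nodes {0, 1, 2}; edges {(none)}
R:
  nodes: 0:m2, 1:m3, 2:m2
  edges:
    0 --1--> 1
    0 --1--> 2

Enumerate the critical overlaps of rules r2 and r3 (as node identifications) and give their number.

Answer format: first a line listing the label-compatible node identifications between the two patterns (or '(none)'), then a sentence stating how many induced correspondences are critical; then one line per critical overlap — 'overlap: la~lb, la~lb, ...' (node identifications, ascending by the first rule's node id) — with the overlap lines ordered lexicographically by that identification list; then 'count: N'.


label-compatible node identifications between L(r2) and L(r3): 0~0, 0~2, 1~1
0 of the induced correspondences are critical overlaps of r2 and r3.
count: 0


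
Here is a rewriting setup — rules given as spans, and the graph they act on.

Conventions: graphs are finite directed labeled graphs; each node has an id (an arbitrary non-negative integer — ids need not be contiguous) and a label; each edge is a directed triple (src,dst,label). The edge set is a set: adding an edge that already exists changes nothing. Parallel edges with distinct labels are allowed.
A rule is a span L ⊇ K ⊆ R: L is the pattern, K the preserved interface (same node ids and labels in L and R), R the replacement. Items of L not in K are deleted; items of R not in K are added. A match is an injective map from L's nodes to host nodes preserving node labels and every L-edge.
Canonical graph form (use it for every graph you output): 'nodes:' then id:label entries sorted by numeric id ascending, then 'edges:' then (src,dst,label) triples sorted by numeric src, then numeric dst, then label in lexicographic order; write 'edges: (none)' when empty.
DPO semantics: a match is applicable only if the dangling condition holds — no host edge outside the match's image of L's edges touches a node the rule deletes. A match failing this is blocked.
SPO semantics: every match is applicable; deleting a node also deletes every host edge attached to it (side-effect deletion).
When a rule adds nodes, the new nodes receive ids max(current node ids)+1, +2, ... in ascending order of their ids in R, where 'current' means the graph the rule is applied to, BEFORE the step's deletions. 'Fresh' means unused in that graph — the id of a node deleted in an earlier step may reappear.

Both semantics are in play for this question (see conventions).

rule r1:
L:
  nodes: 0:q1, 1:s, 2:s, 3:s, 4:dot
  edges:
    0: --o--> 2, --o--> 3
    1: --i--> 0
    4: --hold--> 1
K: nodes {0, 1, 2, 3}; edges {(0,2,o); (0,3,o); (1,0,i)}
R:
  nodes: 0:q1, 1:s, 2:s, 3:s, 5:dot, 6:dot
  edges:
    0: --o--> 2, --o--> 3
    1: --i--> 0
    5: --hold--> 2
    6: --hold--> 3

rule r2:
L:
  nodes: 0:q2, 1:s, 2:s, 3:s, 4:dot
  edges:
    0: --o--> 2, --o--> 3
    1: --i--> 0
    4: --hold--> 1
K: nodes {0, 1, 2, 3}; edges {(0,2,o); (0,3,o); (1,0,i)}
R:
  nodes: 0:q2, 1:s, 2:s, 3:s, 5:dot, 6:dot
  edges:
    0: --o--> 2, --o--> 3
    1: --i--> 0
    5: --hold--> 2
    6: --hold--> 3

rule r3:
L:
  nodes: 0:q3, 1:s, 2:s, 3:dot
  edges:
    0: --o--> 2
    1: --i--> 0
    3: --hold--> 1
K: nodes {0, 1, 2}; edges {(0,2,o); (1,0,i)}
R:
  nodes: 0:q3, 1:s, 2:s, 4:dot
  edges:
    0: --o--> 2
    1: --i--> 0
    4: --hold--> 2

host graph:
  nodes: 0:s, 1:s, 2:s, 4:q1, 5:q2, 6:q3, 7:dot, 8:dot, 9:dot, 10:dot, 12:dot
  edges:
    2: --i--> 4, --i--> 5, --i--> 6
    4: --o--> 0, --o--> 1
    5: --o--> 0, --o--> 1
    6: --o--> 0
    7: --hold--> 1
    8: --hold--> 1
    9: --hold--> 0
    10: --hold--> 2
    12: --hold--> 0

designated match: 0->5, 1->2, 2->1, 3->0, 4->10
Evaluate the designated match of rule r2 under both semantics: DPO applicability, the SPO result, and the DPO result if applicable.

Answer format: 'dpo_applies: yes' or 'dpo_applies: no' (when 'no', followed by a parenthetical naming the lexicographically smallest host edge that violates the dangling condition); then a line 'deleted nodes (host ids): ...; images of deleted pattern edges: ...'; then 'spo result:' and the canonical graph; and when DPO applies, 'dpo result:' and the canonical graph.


dpo_applies: yes
deleted nodes (host ids): 10; images of deleted pattern edges: (10,2,hold)
spo result:
nodes: 0:s, 1:s, 2:s, 4:q1, 5:q2, 6:q3, 7:dot, 8:dot, 9:dot, 12:dot, 13:dot, 14:dot
edges: (2,4,i); (2,5,i); (2,6,i); (4,0,o); (4,1,o); (5,0,o); (5,1,o); (6,0,o); (7,1,hold); (8,1,hold); (9,0,hold); (12,0,hold); (13,1,hold); (14,0,hold)
dpo result:
nodes: 0:s, 1:s, 2:s, 4:q1, 5:q2, 6:q3, 7:dot, 8:dot, 9:dot, 12:dot, 13:dot, 14:dot
edges: (2,4,i); (2,5,i); (2,6,i); (4,0,o); (4,1,o); (5,0,o); (5,1,o); (6,0,o); (7,1,hold); (8,1,hold); (9,0,hold); (12,0,hold); (13,1,hold); (14,0,hold)


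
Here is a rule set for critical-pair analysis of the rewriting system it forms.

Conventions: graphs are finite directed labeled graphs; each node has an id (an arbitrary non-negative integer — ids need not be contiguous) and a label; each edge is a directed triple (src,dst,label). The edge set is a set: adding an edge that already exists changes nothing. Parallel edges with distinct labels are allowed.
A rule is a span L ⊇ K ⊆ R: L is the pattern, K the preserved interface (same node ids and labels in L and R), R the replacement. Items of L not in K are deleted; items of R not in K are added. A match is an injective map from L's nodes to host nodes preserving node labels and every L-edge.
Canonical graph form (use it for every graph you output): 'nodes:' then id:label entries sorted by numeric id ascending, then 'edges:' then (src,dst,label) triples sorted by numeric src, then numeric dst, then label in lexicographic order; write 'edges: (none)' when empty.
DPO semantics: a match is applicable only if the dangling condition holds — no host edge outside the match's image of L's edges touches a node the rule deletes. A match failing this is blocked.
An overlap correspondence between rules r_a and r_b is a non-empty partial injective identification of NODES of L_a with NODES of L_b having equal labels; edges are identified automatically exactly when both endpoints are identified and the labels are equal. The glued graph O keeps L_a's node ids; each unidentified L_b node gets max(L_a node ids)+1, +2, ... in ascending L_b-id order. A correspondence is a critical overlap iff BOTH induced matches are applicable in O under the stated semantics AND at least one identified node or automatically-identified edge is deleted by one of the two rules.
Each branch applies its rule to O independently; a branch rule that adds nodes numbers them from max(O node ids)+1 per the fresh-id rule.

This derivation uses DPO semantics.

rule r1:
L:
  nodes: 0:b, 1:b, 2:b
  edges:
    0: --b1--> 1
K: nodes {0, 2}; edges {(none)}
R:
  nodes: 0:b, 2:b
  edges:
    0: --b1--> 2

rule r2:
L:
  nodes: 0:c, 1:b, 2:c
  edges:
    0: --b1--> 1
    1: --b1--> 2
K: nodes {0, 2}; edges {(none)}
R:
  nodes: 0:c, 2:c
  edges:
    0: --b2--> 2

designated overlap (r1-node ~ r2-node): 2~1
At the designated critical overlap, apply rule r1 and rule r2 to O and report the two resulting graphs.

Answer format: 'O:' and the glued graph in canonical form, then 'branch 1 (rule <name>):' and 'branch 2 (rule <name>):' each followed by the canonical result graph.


O:
nodes: 0:b, 1:b, 2:b, 3:c, 4:c
edges: (0,1,b1); (2,4,b1); (3,2,b1)
branch 1 (rule r1):
nodes: 0:b, 2:b, 3:c, 4:c
edges: (0,2,b1); (2,4,b1); (3,2,b1)
branch 2 (rule r2):
nodes: 0:b, 1:b, 3:c, 4:c
edges: (0,1,b1); (3,4,b2)
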